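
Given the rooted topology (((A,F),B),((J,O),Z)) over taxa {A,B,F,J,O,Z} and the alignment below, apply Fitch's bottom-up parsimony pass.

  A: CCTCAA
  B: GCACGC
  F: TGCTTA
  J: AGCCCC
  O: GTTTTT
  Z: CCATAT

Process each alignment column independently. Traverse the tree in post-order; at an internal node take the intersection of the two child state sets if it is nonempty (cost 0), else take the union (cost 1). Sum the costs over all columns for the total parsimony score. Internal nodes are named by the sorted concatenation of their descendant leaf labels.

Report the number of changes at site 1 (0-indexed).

[col 0] AF: children A:{C}, F:{T} ∪→ {C,T}; cost 1
[col 0] ABF: children AF:{C,T}, B:{G} ∪→ {C,G,T}; cost 1
[col 0] JO: children J:{A}, O:{G} ∪→ {A,G}; cost 1
[col 0] JOZ: children JO:{A,G}, Z:{C} ∪→ {A,C,G}; cost 1
[col 0] ABFJOZ: children ABF:{C,G,T}, JOZ:{A,C,G} ∩→ {C,G}; cost 0
[col 1] AF: children A:{C}, F:{G} ∪→ {C,G}; cost 1
[col 1] ABF: children AF:{C,G}, B:{C} ∩→ {C}; cost 0
[col 1] JO: children J:{G}, O:{T} ∪→ {G,T}; cost 1
[col 1] JOZ: children JO:{G,T}, Z:{C} ∪→ {C,G,T}; cost 1
[col 1] ABFJOZ: children ABF:{C}, JOZ:{C,G,T} ∩→ {C}; cost 0
[col 2] AF: children A:{T}, F:{C} ∪→ {C,T}; cost 1
[col 2] ABF: children AF:{C,T}, B:{A} ∪→ {A,C,T}; cost 1
[col 2] JO: children J:{C}, O:{T} ∪→ {C,T}; cost 1
[col 2] JOZ: children JO:{C,T}, Z:{A} ∪→ {A,C,T}; cost 1
[col 2] ABFJOZ: children ABF:{A,C,T}, JOZ:{A,C,T} ∩→ {A,C,T}; cost 0
[col 3] AF: children A:{C}, F:{T} ∪→ {C,T}; cost 1
[col 3] ABF: children AF:{C,T}, B:{C} ∩→ {C}; cost 0
[col 3] JO: children J:{C}, O:{T} ∪→ {C,T}; cost 1
[col 3] JOZ: children JO:{C,T}, Z:{T} ∩→ {T}; cost 0
[col 3] ABFJOZ: children ABF:{C}, JOZ:{T} ∪→ {C,T}; cost 1
[col 4] AF: children A:{A}, F:{T} ∪→ {A,T}; cost 1
[col 4] ABF: children AF:{A,T}, B:{G} ∪→ {A,G,T}; cost 1
[col 4] JO: children J:{C}, O:{T} ∪→ {C,T}; cost 1
[col 4] JOZ: children JO:{C,T}, Z:{A} ∪→ {A,C,T}; cost 1
[col 4] ABFJOZ: children ABF:{A,G,T}, JOZ:{A,C,T} ∩→ {A,T}; cost 0
[col 5] AF: children A:{A}, F:{A} ∩→ {A}; cost 0
[col 5] ABF: children AF:{A}, B:{C} ∪→ {A,C}; cost 1
[col 5] JO: children J:{C}, O:{T} ∪→ {C,T}; cost 1
[col 5] JOZ: children JO:{C,T}, Z:{T} ∩→ {T}; cost 0
[col 5] ABFJOZ: children ABF:{A,C}, JOZ:{T} ∪→ {A,C,T}; cost 1
per-site changes: [4, 3, 4, 3, 4, 3]; total = 21

3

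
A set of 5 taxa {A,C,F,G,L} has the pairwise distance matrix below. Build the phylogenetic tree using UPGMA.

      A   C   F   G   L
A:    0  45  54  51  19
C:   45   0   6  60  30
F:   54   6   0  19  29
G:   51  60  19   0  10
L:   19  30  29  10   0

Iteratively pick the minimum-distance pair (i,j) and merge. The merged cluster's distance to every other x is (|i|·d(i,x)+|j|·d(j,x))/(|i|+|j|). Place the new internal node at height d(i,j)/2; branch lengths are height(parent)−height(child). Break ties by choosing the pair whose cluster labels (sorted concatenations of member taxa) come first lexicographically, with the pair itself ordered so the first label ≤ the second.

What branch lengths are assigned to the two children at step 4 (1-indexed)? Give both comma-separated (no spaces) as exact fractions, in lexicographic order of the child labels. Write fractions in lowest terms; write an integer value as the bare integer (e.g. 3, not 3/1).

169/8,31/8

1. join C+F (d=6) ⇒ CF; edges |C|=3, |F|=3
  updated: d(A,CF)=99/2, d(CF,G)=79/2, d(CF,L)=59/2
2. join G+L (d=10) ⇒ GL; edges |G|=5, |L|=5
  updated: d(A,GL)=35, d(CF,GL)=69/2
3. join CF+GL (d=69/2) ⇒ CFGL; edges |CF|=57/4, |GL|=49/4
  updated: d(A,CFGL)=169/4
4. join A+CFGL (d=169/4) ⇒ ACFGL; edges |A|=169/8, |CFGL|=31/8
final tree: (A:169/8,((C:3,F:3):57/4,(G:5,L:5):49/4):31/8)
total length: 135/2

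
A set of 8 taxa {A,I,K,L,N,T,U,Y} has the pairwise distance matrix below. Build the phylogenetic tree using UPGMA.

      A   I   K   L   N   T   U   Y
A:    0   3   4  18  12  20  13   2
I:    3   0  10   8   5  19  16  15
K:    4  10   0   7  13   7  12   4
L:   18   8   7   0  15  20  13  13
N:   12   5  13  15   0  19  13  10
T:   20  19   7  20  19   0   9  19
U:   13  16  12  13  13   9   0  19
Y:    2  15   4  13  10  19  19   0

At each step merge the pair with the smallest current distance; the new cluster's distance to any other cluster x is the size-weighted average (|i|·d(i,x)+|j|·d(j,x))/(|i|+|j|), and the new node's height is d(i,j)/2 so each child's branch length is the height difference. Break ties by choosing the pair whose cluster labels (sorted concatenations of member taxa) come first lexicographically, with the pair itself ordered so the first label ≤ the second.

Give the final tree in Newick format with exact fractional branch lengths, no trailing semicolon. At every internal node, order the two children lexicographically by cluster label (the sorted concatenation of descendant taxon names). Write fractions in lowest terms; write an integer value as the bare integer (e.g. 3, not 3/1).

step 1: merge (A,Y) at d=2; branch lengths A→1, Y→1; new cluster AY
  updated: d(AY,I)=9, d(AY,K)=4, d(AY,L)=31/2, d(AY,N)=11, d(AY,T)=39/2, d(AY,U)=16
step 2: merge (AY,K) at d=4; branch lengths AY→1, K→2; new cluster AKY
  updated: d(AKY,I)=28/3, d(AKY,L)=38/3, d(AKY,N)=35/3, d(AKY,T)=46/3, d(AKY,U)=44/3
step 3: merge (I,N) at d=5; branch lengths I→5/2, N→5/2; new cluster IN
  updated: d(AKY,IN)=21/2, d(IN,L)=23/2, d(IN,T)=19, d(IN,U)=29/2
step 4: merge (T,U) at d=9; branch lengths T→9/2, U→9/2; new cluster TU
  updated: d(AKY,TU)=15, d(IN,TU)=67/4, d(L,TU)=33/2
step 5: merge (AKY,IN) at d=21/2; branch lengths AKY→13/4, IN→11/4; new cluster AIKNY
  updated: d(AIKNY,L)=61/5, d(AIKNY,TU)=157/10
step 6: merge (AIKNY,L) at d=61/5; branch lengths AIKNY→17/20, L→61/10; new cluster AIKLNY
  updated: d(AIKLNY,TU)=95/6
step 7: merge (AIKLNY,TU) at d=95/6; branch lengths AIKLNY→109/60, TU→41/12; new cluster AIKLNTUY
final tree: (((((A:1,Y:1):1,K:2):13/4,(I:5/2,N:5/2):11/4):17/20,L:61/10):109/60,(T:9/2,U:9/2):41/12)
total length: 2231/60

(((((A:1,Y:1):1,K:2):13/4,(I:5/2,N:5/2):11/4):17/20,L:61/10):109/60,(T:9/2,U:9/2):41/12)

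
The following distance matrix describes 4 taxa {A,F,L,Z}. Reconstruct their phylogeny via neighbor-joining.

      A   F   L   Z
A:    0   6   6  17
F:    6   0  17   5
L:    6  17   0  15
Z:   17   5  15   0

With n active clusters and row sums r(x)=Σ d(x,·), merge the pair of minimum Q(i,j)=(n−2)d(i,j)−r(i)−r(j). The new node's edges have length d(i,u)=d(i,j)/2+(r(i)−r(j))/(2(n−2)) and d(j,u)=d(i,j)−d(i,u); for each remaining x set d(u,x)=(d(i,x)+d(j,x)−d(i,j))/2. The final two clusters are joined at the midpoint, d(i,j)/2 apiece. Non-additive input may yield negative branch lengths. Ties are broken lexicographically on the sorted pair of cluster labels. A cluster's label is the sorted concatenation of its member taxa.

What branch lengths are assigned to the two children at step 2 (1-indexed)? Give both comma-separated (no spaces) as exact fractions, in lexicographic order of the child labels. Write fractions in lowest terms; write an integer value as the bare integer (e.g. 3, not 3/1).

33/4,1/4

1. join A+L (d=6, Q=-55) ⇒ AL; edges |A|=3/4, |L|=21/4
  updated: d(AL,F)=17/2, d(AL,Z)=13
2. join AL+F (d=17/2, Q=-53/2) ⇒ AFL; edges |AL|=33/4, |F|=1/4
  updated: d(AFL,Z)=19/4
3. join AFL+Z (d=19/4) ⇒ AFLZ; edges |AFL|=19/8, |Z|=19/8
final tree: (((A:3/4,L:21/4):33/4,F:1/4):19/8,Z:19/8)
total length: 77/4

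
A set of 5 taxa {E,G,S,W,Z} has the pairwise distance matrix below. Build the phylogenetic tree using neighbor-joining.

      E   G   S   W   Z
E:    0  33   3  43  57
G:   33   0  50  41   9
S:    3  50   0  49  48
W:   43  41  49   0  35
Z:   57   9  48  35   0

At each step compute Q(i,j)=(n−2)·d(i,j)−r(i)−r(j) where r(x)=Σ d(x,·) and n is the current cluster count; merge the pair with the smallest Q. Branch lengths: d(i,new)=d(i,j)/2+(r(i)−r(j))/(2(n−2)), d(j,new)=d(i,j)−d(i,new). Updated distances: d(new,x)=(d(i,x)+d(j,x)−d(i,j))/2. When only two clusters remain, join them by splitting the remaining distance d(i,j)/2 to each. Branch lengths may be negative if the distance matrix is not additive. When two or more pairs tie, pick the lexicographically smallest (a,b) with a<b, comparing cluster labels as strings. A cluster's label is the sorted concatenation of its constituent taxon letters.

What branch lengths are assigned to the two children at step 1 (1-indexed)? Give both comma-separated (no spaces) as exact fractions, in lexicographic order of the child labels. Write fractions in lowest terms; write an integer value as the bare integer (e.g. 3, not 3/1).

-5/6,23/6

1. join E+S (d=3, Q=-277) ⇒ ES; edges |E|=-5/6, |S|=23/6
  updated: d(ES,G)=40, d(ES,W)=89/2, d(ES,Z)=51
2. join ES+W (d=89/2, Q=-167) ⇒ ESW; edges |ES|=26, |W|=37/2
  updated: d(ESW,G)=73/4, d(ESW,Z)=83/4
3. join ESW+G (d=73/4, Q=-48) ⇒ EGSW; edges |ESW|=15, |G|=13/4
  updated: d(EGSW,Z)=23/4
4. join EGSW+Z (d=23/4) ⇒ EGSWZ; edges |EGSW|=23/8, |Z|=23/8
final tree: ((((E:-5/6,S:23/6):26,W:37/2):15,G:13/4):23/8,Z:23/8)
total length: 143/2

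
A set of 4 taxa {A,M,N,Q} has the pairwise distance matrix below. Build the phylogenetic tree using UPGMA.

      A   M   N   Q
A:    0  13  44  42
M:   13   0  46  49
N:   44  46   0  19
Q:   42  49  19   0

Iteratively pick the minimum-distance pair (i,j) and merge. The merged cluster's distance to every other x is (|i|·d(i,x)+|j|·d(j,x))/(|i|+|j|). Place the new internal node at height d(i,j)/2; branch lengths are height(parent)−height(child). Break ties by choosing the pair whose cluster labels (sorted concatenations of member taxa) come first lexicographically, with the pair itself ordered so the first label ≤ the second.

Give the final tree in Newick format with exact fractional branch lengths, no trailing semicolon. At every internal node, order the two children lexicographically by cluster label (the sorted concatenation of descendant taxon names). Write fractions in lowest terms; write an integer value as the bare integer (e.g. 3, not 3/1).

step 1: merge (A,M) at d=13; branch lengths A→13/2, M→13/2; new cluster AM
  updated: d(AM,N)=45, d(AM,Q)=91/2
step 2: merge (N,Q) at d=19; branch lengths N→19/2, Q→19/2; new cluster NQ
  updated: d(AM,NQ)=181/4
step 3: merge (AM,NQ) at d=181/4; branch lengths AM→129/8, NQ→105/8; new cluster AMNQ
final tree: ((A:13/2,M:13/2):129/8,(N:19/2,Q:19/2):105/8)
total length: 245/4

((A:13/2,M:13/2):129/8,(N:19/2,Q:19/2):105/8)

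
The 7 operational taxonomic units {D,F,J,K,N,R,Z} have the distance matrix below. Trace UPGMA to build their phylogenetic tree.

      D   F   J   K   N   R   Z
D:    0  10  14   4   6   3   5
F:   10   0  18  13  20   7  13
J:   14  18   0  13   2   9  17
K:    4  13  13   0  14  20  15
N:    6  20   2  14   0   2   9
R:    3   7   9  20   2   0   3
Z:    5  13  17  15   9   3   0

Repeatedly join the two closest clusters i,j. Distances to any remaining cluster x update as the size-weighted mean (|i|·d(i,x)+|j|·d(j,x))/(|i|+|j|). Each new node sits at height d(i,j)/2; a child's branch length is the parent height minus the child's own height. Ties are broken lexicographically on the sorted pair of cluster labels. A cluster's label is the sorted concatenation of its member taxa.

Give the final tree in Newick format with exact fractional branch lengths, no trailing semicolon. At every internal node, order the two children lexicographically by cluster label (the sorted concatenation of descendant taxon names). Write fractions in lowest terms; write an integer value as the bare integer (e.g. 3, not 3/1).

((((D:3/2,R:3/2):1/2,Z:2):11/4,(J:1,N:1):15/4):39/20,(F:13/2,K:13/2):1/5)

step 1: merge (J,N) at d=2; branch lengths J→1, N→1; new cluster JN
  updated: d(D,JN)=10, d(F,JN)=19, d(JN,K)=27/2, d(JN,R)=11/2, d(JN,Z)=13
step 2: merge (D,R) at d=3; branch lengths D→3/2, R→3/2; new cluster DR
  updated: d(DR,F)=17/2, d(DR,JN)=31/4, d(DR,K)=12, d(DR,Z)=4
step 3: merge (DR,Z) at d=4; branch lengths DR→1/2, Z→2; new cluster DRZ
  updated: d(DRZ,F)=10, d(DRZ,JN)=19/2, d(DRZ,K)=13
step 4: merge (DRZ,JN) at d=19/2; branch lengths DRZ→11/4, JN→15/4; new cluster DJNRZ
  updated: d(DJNRZ,F)=68/5, d(DJNRZ,K)=66/5
step 5: merge (F,K) at d=13; branch lengths F→13/2, K→13/2; new cluster FK
  updated: d(DJNRZ,FK)=67/5
step 6: merge (DJNRZ,FK) at d=67/5; branch lengths DJNRZ→39/20, FK→1/5; new cluster DFJKNRZ
final tree: ((((D:3/2,R:3/2):1/2,Z:2):11/4,(J:1,N:1):15/4):39/20,(F:13/2,K:13/2):1/5)
total length: 583/20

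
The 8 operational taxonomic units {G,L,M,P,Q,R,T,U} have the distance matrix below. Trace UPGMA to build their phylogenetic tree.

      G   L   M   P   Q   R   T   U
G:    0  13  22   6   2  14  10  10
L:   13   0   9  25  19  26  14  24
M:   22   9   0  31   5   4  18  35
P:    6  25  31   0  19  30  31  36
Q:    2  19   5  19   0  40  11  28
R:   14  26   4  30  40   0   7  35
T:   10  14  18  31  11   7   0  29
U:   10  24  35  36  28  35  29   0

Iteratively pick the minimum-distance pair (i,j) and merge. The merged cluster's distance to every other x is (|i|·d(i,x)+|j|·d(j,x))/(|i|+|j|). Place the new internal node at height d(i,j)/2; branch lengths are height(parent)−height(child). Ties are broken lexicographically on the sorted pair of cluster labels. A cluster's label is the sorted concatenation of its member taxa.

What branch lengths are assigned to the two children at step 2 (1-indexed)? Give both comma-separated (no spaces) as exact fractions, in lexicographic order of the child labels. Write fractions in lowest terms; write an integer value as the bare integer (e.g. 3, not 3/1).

step 1: merge (G,Q) at d=2; branch lengths G→1, Q→1; new cluster GQ
  updated: d(GQ,L)=16, d(GQ,M)=27/2, d(GQ,P)=25/2, d(GQ,R)=27, d(GQ,T)=21/2, d(GQ,U)=19
step 2: merge (M,R) at d=4; branch lengths M→2, R→2; new cluster MR
  updated: d(GQ,MR)=81/4, d(L,MR)=35/2, d(MR,P)=61/2, d(MR,T)=25/2, d(MR,U)=35
step 3: merge (GQ,T) at d=21/2; branch lengths GQ→17/4, T→21/4; new cluster GQT
  updated: d(GQT,L)=46/3, d(GQT,MR)=53/3, d(GQT,P)=56/3, d(GQT,U)=67/3
step 4: merge (GQT,L) at d=46/3; branch lengths GQT→29/12, L→23/3; new cluster GLQT
  updated: d(GLQT,MR)=141/8, d(GLQT,P)=81/4, d(GLQT,U)=91/4
step 5: merge (GLQT,MR) at d=141/8; branch lengths GLQT→55/48, MR→109/16; new cluster GLMQRT
  updated: d(GLMQRT,P)=71/3, d(GLMQRT,U)=161/6
step 6: merge (GLMQRT,P) at d=71/3; branch lengths GLMQRT→145/48, P→71/6; new cluster GLMPQRT
  updated: d(GLMPQRT,U)=197/7
step 7: merge (GLMPQRT,U) at d=197/7; branch lengths GLMPQRT→47/21, U→197/14; new cluster GLMPQRTU
final tree: ((((((G:1,Q:1):17/4,T:21/4):29/12,L:23/3):55/48,(M:2,R:2):109/16):145/48,P:71/6):47/21,U:197/14)
total length: 7247/112

2,2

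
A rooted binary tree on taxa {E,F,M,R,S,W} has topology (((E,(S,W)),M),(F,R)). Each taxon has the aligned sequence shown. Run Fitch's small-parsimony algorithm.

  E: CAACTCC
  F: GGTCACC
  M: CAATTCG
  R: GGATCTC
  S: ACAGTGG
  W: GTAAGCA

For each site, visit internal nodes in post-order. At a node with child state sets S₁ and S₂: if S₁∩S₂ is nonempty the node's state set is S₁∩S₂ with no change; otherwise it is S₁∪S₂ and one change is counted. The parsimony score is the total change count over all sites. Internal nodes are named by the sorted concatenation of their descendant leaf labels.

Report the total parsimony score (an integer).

site 0, node SW: S={A} ∪ W={G} → {A,G} (+1)
site 0, node ESW: E={C} ∪ SW={A,G} → {A,C,G} (+1)
site 0, node EMSW: ESW={A,C,G} ∩ M={C} → {C} (+0)
site 0, node FR: F={G} ∩ R={G} → {G} (+0)
site 0, node EFMRSW: EMSW={C} ∪ FR={G} → {C,G} (+1)
site 1, node SW: S={C} ∪ W={T} → {C,T} (+1)
site 1, node ESW: E={A} ∪ SW={C,T} → {A,C,T} (+1)
site 1, node EMSW: ESW={A,C,T} ∩ M={A} → {A} (+0)
site 1, node FR: F={G} ∩ R={G} → {G} (+0)
site 1, node EFMRSW: EMSW={A} ∪ FR={G} → {A,G} (+1)
site 2, node SW: S={A} ∩ W={A} → {A} (+0)
site 2, node ESW: E={A} ∩ SW={A} → {A} (+0)
site 2, node EMSW: ESW={A} ∩ M={A} → {A} (+0)
site 2, node FR: F={T} ∪ R={A} → {A,T} (+1)
site 2, node EFMRSW: EMSW={A} ∩ FR={A,T} → {A} (+0)
site 3, node SW: S={G} ∪ W={A} → {A,G} (+1)
site 3, node ESW: E={C} ∪ SW={A,G} → {A,C,G} (+1)
site 3, node EMSW: ESW={A,C,G} ∪ M={T} → {A,C,G,T} (+1)
site 3, node FR: F={C} ∪ R={T} → {C,T} (+1)
site 3, node EFMRSW: EMSW={A,C,G,T} ∩ FR={C,T} → {C,T} (+0)
site 4, node SW: S={T} ∪ W={G} → {G,T} (+1)
site 4, node ESW: E={T} ∩ SW={G,T} → {T} (+0)
site 4, node EMSW: ESW={T} ∩ M={T} → {T} (+0)
site 4, node FR: F={A} ∪ R={C} → {A,C} (+1)
site 4, node EFMRSW: EMSW={T} ∪ FR={A,C} → {A,C,T} (+1)
site 5, node SW: S={G} ∪ W={C} → {C,G} (+1)
site 5, node ESW: E={C} ∩ SW={C,G} → {C} (+0)
site 5, node EMSW: ESW={C} ∩ M={C} → {C} (+0)
site 5, node FR: F={C} ∪ R={T} → {C,T} (+1)
site 5, node EFMRSW: EMSW={C} ∩ FR={C,T} → {C} (+0)
site 6, node SW: S={G} ∪ W={A} → {A,G} (+1)
site 6, node ESW: E={C} ∪ SW={A,G} → {A,C,G} (+1)
site 6, node EMSW: ESW={A,C,G} ∩ M={G} → {G} (+0)
site 6, node FR: F={C} ∩ R={C} → {C} (+0)
site 6, node EFMRSW: EMSW={G} ∪ FR={C} → {C,G} (+1)
per-site changes: [3, 3, 1, 4, 3, 2, 3]; total = 19

19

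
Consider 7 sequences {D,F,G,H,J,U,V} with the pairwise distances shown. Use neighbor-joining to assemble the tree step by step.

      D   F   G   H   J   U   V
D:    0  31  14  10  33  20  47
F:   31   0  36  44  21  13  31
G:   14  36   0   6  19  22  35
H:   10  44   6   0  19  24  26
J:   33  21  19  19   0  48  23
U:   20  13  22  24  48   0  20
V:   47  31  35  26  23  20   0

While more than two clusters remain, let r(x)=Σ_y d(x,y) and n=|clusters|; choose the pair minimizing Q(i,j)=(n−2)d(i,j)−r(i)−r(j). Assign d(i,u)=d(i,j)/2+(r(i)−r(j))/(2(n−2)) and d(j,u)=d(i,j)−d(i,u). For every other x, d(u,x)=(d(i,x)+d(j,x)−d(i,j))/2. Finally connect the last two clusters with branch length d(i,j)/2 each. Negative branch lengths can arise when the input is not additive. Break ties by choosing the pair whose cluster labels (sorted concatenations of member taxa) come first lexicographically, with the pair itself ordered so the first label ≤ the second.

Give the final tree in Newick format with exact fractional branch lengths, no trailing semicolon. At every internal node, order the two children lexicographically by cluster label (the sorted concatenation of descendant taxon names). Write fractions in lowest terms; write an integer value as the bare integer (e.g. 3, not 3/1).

(((D:305/32,H:15/32):65/32,(((F:47/5,U:18/5):21/4,V:55/4):37/6,J:59/6):261/32):95/64,G:95/64)

1. join F+U (d=13, Q=-258) ⇒ FU; edges |F|=47/5, |U|=18/5
  updated: d(D,FU)=19, d(FU,G)=45/2, d(FU,H)=55/2, d(FU,J)=28, d(FU,V)=19
2. join FU+V (d=19, Q=-190) ⇒ FUV; edges |FU|=21/4, |V|=55/4
  updated: d(D,FUV)=47/2, d(FUV,G)=77/4, d(FUV,H)=69/4, d(FUV,J)=16
3. join FUV+J (d=16, Q=-115) ⇒ FJUV; edges |FUV|=37/6, |J|=59/6
  updated: d(D,FJUV)=81/4, d(FJUV,G)=89/8, d(FJUV,H)=81/8
4. join D+H (d=10, Q=-403/8) ⇒ DH; edges |D|=305/32, |H|=15/32
  updated: d(DH,FJUV)=163/16, d(DH,G)=5
5. join DH+FJUV (d=163/16, Q=-421/16) ⇒ DFHJUV; edges |DH|=65/32, |FJUV|=261/32
  updated: d(DFHJUV,G)=95/32
6. join DFHJUV+G (d=95/32) ⇒ DFGHJUV; edges |DFHJUV|=95/64, |G|=95/64
final tree: (((D:305/32,H:15/32):65/32,(((F:47/5,U:18/5):21/4,V:55/4):37/6,J:59/6):261/32):95/64,G:95/64)
total length: 2277/32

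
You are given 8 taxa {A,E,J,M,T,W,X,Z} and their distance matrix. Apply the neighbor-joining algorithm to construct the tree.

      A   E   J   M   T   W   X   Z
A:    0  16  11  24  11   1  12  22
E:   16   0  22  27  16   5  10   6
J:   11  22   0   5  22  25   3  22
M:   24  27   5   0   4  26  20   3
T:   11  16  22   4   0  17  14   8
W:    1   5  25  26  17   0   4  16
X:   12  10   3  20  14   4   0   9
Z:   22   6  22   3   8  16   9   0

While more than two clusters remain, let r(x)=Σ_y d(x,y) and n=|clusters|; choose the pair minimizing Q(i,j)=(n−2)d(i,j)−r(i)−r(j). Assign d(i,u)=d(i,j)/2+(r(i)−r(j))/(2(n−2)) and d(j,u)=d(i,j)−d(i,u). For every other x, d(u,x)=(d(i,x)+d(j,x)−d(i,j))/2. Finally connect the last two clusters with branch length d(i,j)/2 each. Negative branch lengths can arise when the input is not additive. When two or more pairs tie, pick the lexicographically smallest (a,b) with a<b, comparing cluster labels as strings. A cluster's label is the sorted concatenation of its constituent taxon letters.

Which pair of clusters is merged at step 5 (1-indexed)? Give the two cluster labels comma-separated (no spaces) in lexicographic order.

iteration 1: select J,M (d=5, Q=-189); attach at lengths (31/12, 29/12); label the merged cluster JM
  updated: d(A,JM)=15, d(E,JM)=22, d(JM,T)=21/2, d(JM,W)=23, d(JM,X)=9, d(JM,Z)=10
iteration 2: select A,W (d=1, Q=-138); attach at lengths (8/5, -3/5); label the merged cluster AW
  updated: d(AW,E)=10, d(AW,JM)=37/2, d(AW,T)=27/2, d(AW,X)=15/2, d(AW,Z)=37/2
iteration 3: select AW,E (d=10, Q=-92); attach at lengths (11/2, 9/2); label the merged cluster AEW
  updated: d(AEW,JM)=61/4, d(AEW,T)=39/4, d(AEW,X)=15/4, d(AEW,Z)=29/4
iteration 4: select AEW,X (d=15/4, Q=-121/2); attach at lengths (23/12, 11/6); label the merged cluster AEWX
  updated: d(AEWX,JM)=41/4, d(AEWX,T)=10, d(AEWX,Z)=25/4
iteration 5: select AEWX,Z (d=25/4, Q=-153/4); attach at lengths (59/16, 41/16); label the merged cluster AEWXZ
  updated: d(AEWXZ,JM)=7, d(AEWXZ,T)=47/8
iteration 6: select AEWXZ,JM (d=7, Q=-187/8); attach at lengths (19/16, 93/16); label the merged cluster AEJMWXZ
  updated: d(AEJMWXZ,T)=75/16
iteration 7: select AEJMWXZ,T (d=75/16); attach at lengths (75/32, 75/32); label the merged cluster AEJMTWXZ
final tree: ((((((A:8/5,W:-3/5):11/2,E:9/2):23/12,X:11/6):59/16,Z:41/16):19/16,(J:31/12,M:29/12):93/16):75/32,T:75/32)
total length: 603/16

AEWX,Z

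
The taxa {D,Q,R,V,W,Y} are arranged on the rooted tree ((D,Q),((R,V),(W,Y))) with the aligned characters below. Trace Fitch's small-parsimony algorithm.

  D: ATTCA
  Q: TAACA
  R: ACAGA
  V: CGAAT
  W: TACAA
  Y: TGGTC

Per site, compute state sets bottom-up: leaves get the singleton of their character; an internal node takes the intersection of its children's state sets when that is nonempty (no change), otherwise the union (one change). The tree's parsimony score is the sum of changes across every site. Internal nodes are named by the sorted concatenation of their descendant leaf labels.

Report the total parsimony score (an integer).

15

site 0, node DQ: D={A} ∪ Q={T} → {A,T} (+1)
site 0, node RV: R={A} ∪ V={C} → {A,C} (+1)
site 0, node WY: W={T} ∩ Y={T} → {T} (+0)
site 0, node RVWY: RV={A,C} ∪ WY={T} → {A,C,T} (+1)
site 0, node DQRVWY: DQ={A,T} ∩ RVWY={A,C,T} → {A,T} (+0)
site 1, node DQ: D={T} ∪ Q={A} → {A,T} (+1)
site 1, node RV: R={C} ∪ V={G} → {C,G} (+1)
site 1, node WY: W={A} ∪ Y={G} → {A,G} (+1)
site 1, node RVWY: RV={C,G} ∩ WY={A,G} → {G} (+0)
site 1, node DQRVWY: DQ={A,T} ∪ RVWY={G} → {A,G,T} (+1)
site 2, node DQ: D={T} ∪ Q={A} → {A,T} (+1)
site 2, node RV: R={A} ∩ V={A} → {A} (+0)
site 2, node WY: W={C} ∪ Y={G} → {C,G} (+1)
site 2, node RVWY: RV={A} ∪ WY={C,G} → {A,C,G} (+1)
site 2, node DQRVWY: DQ={A,T} ∩ RVWY={A,C,G} → {A} (+0)
site 3, node DQ: D={C} ∩ Q={C} → {C} (+0)
site 3, node RV: R={G} ∪ V={A} → {A,G} (+1)
site 3, node WY: W={A} ∪ Y={T} → {A,T} (+1)
site 3, node RVWY: RV={A,G} ∩ WY={A,T} → {A} (+0)
site 3, node DQRVWY: DQ={C} ∪ RVWY={A} → {A,C} (+1)
site 4, node DQ: D={A} ∩ Q={A} → {A} (+0)
site 4, node RV: R={A} ∪ V={T} → {A,T} (+1)
site 4, node WY: W={A} ∪ Y={C} → {A,C} (+1)
site 4, node RVWY: RV={A,T} ∩ WY={A,C} → {A} (+0)
site 4, node DQRVWY: DQ={A} ∩ RVWY={A} → {A} (+0)
per-site changes: [3, 4, 3, 3, 2]; total = 15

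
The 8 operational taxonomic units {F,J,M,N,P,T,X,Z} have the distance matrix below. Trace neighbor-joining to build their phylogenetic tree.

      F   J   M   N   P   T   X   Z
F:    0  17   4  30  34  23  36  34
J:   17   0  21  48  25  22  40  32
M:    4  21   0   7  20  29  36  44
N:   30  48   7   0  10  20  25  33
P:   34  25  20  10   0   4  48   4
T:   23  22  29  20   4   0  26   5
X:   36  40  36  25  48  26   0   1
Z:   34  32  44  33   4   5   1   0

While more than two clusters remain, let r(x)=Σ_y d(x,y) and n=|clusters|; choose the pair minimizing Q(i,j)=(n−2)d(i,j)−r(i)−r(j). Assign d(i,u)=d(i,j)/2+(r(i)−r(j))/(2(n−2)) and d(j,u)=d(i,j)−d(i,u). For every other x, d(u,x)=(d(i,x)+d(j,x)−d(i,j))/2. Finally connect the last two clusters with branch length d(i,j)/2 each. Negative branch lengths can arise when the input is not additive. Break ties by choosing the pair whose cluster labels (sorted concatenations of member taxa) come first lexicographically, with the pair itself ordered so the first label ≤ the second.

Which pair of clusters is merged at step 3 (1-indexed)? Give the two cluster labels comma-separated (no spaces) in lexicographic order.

iteration 1: select X,Z (d=1, Q=-359); attach at lengths (65/12, -53/12); label the merged cluster XZ
  updated: d(F,XZ)=69/2, d(J,XZ)=71/2, d(M,XZ)=79/2, d(N,XZ)=57/2, d(P,XZ)=51/2, d(T,XZ)=15
iteration 2: select F,M (d=4, Q=-243); attach at lengths (21/5, -1/5); label the merged cluster FM
  updated: d(FM,J)=17, d(FM,N)=33/2, d(FM,P)=25, d(FM,T)=24, d(FM,XZ)=35
iteration 3: select FM,J (d=17, Q=-197); attach at lengths (19/4, 49/4); label the merged cluster FJM
  updated: d(FJM,N)=95/4, d(FJM,P)=33/2, d(FJM,T)=29/2, d(FJM,XZ)=107/4
iteration 4: select N,P (d=10, Q=-433/4); attach at lengths (75/8, 5/8); label the merged cluster NP
  updated: d(FJM,NP)=121/8, d(NP,T)=7, d(NP,XZ)=22
iteration 5: select FJM,NP (d=121/8, Q=-281/4); attach at lengths (85/8, 9/2); label the merged cluster FJMNP
  updated: d(FJMNP,T)=51/16, d(FJMNP,XZ)=269/16
iteration 6: select FJMNP,T (d=51/16, Q=-35); attach at lengths (5/2, 11/16); label the merged cluster FJMNPT
  updated: d(FJMNPT,XZ)=229/16
iteration 7: select FJMNPT,XZ (d=229/16); attach at lengths (229/32, 229/32); label the merged cluster FJMNPTXZ
final tree: (((((F:21/5,M:-1/5):19/4,J:49/4):85/8,(N:75/8,P:5/8):9/2):5/2,T:11/16):229/32,(X:65/12,Z:-53/12):229/32)
total length: 517/8

FM,J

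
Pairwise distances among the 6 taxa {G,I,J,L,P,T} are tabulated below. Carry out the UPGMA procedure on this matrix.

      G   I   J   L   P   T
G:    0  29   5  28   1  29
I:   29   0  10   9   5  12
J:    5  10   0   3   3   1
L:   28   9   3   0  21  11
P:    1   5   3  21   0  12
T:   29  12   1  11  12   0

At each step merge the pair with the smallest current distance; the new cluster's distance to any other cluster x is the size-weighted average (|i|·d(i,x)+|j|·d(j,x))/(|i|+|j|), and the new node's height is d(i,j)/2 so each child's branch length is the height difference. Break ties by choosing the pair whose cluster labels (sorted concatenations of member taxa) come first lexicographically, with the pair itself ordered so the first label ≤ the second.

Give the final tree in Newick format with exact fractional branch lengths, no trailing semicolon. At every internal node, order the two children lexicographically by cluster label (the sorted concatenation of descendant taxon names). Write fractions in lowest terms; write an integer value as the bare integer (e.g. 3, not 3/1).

1. join G+P (d=1) ⇒ GP; edges |G|=1/2, |P|=1/2
  updated: d(GP,I)=17, d(GP,J)=4, d(GP,L)=49/2, d(GP,T)=41/2
2. join J+T (d=1) ⇒ JT; edges |J|=1/2, |T|=1/2
  updated: d(GP,JT)=49/4, d(I,JT)=11, d(JT,L)=7
3. join JT+L (d=7) ⇒ JLT; edges |JT|=3, |L|=7/2
  updated: d(GP,JLT)=49/3, d(I,JLT)=31/3
4. join I+JLT (d=31/3) ⇒ IJLT; edges |I|=31/6, |JLT|=5/3
  updated: d(GP,IJLT)=33/2
5. join GP+IJLT (d=33/2) ⇒ GIJLPT; edges |GP|=31/4, |IJLT|=37/12
final tree: ((G:1/2,P:1/2):31/4,(I:31/6,((J:1/2,T:1/2):3,L:7/2):5/3):37/12)
total length: 157/6

((G:1/2,P:1/2):31/4,(I:31/6,((J:1/2,T:1/2):3,L:7/2):5/3):37/12)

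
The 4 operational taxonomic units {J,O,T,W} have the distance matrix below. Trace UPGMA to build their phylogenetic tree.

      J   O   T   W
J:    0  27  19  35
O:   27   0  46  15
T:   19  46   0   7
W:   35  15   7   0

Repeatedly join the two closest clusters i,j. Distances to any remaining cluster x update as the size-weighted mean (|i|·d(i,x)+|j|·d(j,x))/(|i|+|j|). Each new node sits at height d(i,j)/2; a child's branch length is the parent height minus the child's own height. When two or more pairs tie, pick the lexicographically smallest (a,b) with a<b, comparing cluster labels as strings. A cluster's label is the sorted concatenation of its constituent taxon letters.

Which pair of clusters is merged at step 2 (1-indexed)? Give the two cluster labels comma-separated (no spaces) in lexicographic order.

J,O

1. join T+W (d=7) ⇒ TW; edges |T|=7/2, |W|=7/2
  updated: d(J,TW)=27, d(O,TW)=61/2
2. join J+O (d=27) ⇒ JO; edges |J|=27/2, |O|=27/2
  updated: d(JO,TW)=115/4
3. join JO+TW (d=115/4) ⇒ JOTW; edges |JO|=7/8, |TW|=87/8
final tree: ((J:27/2,O:27/2):7/8,(T:7/2,W:7/2):87/8)
total length: 183/4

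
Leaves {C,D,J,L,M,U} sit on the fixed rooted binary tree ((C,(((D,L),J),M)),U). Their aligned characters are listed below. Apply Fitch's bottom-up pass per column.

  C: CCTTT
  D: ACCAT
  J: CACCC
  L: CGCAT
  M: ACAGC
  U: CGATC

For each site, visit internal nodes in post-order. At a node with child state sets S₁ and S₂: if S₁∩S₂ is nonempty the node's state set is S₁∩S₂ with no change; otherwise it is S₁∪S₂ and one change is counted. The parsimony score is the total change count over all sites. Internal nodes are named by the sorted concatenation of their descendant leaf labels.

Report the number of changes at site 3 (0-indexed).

site 0, node DL: D={A} ∪ L={C} → {A,C} (+1)
site 0, node DJL: DL={A,C} ∩ J={C} → {C} (+0)
site 0, node DJLM: DJL={C} ∪ M={A} → {A,C} (+1)
site 0, node CDJLM: C={C} ∩ DJLM={A,C} → {C} (+0)
site 0, node CDJLMU: CDJLM={C} ∩ U={C} → {C} (+0)
site 1, node DL: D={C} ∪ L={G} → {C,G} (+1)
site 1, node DJL: DL={C,G} ∪ J={A} → {A,C,G} (+1)
site 1, node DJLM: DJL={A,C,G} ∩ M={C} → {C} (+0)
site 1, node CDJLM: C={C} ∩ DJLM={C} → {C} (+0)
site 1, node CDJLMU: CDJLM={C} ∪ U={G} → {C,G} (+1)
site 2, node DL: D={C} ∩ L={C} → {C} (+0)
site 2, node DJL: DL={C} ∩ J={C} → {C} (+0)
site 2, node DJLM: DJL={C} ∪ M={A} → {A,C} (+1)
site 2, node CDJLM: C={T} ∪ DJLM={A,C} → {A,C,T} (+1)
site 2, node CDJLMU: CDJLM={A,C,T} ∩ U={A} → {A} (+0)
site 3, node DL: D={A} ∩ L={A} → {A} (+0)
site 3, node DJL: DL={A} ∪ J={C} → {A,C} (+1)
site 3, node DJLM: DJL={A,C} ∪ M={G} → {A,C,G} (+1)
site 3, node CDJLM: C={T} ∪ DJLM={A,C,G} → {A,C,G,T} (+1)
site 3, node CDJLMU: CDJLM={A,C,G,T} ∩ U={T} → {T} (+0)
site 4, node DL: D={T} ∩ L={T} → {T} (+0)
site 4, node DJL: DL={T} ∪ J={C} → {C,T} (+1)
site 4, node DJLM: DJL={C,T} ∩ M={C} → {C} (+0)
site 4, node CDJLM: C={T} ∪ DJLM={C} → {C,T} (+1)
site 4, node CDJLMU: CDJLM={C,T} ∩ U={C} → {C} (+0)
per-site changes: [2, 3, 2, 3, 2]; total = 12

3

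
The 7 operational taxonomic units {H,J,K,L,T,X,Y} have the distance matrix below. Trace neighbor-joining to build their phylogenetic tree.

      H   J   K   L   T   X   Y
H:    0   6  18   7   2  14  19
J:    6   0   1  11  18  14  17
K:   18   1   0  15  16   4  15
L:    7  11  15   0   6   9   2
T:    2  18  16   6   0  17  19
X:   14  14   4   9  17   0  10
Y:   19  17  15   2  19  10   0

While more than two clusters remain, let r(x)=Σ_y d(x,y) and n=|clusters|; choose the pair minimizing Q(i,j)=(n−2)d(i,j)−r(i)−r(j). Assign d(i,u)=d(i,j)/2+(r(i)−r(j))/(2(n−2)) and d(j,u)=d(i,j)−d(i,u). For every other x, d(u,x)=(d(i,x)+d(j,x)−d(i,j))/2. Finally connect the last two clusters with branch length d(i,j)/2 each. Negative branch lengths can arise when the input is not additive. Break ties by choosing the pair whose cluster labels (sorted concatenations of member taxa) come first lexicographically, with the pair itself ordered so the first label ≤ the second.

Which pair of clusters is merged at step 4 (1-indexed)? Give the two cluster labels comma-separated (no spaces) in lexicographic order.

HT,LY

iteration 1: select H,T (d=2, Q=-134); attach at lengths (-1/5, 11/5); label the merged cluster HT
  updated: d(HT,J)=11, d(HT,K)=16, d(HT,L)=11/2, d(HT,X)=29/2, d(HT,Y)=18
iteration 2: select J,K (d=1, Q=-101); attach at lengths (7/8, 1/8); label the merged cluster JK
  updated: d(HT,JK)=13, d(JK,L)=25/2, d(JK,X)=17/2, d(JK,Y)=31/2
iteration 3: select L,Y (d=2, Q=-137/2); attach at lengths (-7/4, 15/4); label the merged cluster LY
  updated: d(HT,LY)=43/4, d(JK,LY)=13, d(LY,X)=17/2
iteration 4: select HT,LY (d=43/4, Q=-49); attach at lengths (55/8, 31/8); label the merged cluster HLTY
  updated: d(HLTY,JK)=61/8, d(HLTY,X)=49/8
iteration 5: select HLTY,JK (d=61/8, Q=-89/4); attach at lengths (21/8, 5); label the merged cluster HJKLTY
  updated: d(HJKLTY,X)=7/2
iteration 6: select HJKLTY,X (d=7/2); attach at lengths (7/4, 7/4); label the merged cluster HJKLTXY
final tree: ((((H:-1/5,T:11/5):55/8,(L:-7/4,Y:15/4):31/8):21/8,(J:7/8,K:1/8):5):7/4,X:7/4)
total length: 215/8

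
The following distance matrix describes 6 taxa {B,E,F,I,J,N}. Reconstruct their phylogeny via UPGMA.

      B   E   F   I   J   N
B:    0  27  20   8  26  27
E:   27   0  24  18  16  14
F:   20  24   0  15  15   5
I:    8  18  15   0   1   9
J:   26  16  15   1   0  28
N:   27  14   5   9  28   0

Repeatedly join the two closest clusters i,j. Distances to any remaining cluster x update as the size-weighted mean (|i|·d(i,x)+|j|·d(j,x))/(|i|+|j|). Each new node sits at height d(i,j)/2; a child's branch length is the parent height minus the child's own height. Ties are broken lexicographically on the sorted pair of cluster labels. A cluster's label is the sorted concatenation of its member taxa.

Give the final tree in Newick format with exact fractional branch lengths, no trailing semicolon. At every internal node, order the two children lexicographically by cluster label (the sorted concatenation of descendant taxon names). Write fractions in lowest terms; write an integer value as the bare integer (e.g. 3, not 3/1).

1. join I+J (d=1) ⇒ IJ; edges |I|=1/2, |J|=1/2
  updated: d(B,IJ)=17, d(E,IJ)=17, d(F,IJ)=15, d(IJ,N)=37/2
2. join F+N (d=5) ⇒ FN; edges |F|=5/2, |N|=5/2
  updated: d(B,FN)=47/2, d(E,FN)=19, d(FN,IJ)=67/4
3. join FN+IJ (d=67/4) ⇒ FIJN; edges |FN|=47/8, |IJ|=63/8
  updated: d(B,FIJN)=81/4, d(E,FIJN)=18
4. join E+FIJN (d=18) ⇒ EFIJN; edges |E|=9, |FIJN|=5/8
  updated: d(B,EFIJN)=108/5
5. join B+EFIJN (d=108/5) ⇒ BEFIJN; edges |B|=54/5, |EFIJN|=9/5
final tree: (B:54/5,(E:9,((F:5/2,N:5/2):47/8,(I:1/2,J:1/2):63/8):5/8):9/5)
total length: 1679/40

(B:54/5,(E:9,((F:5/2,N:5/2):47/8,(I:1/2,J:1/2):63/8):5/8):9/5)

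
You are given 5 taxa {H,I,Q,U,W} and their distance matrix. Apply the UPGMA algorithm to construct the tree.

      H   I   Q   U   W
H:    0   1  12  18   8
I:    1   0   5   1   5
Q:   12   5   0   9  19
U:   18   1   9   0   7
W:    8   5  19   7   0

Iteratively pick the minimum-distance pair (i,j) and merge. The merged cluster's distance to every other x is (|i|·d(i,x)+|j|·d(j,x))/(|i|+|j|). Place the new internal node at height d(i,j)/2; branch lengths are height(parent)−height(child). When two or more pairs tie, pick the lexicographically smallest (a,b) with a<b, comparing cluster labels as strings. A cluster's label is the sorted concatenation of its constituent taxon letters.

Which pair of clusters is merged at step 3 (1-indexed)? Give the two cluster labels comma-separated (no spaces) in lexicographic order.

1. join H+I (d=1) ⇒ HI; edges |H|=1/2, |I|=1/2
  updated: d(HI,Q)=17/2, d(HI,U)=19/2, d(HI,W)=13/2
2. join HI+W (d=13/2) ⇒ HIW; edges |HI|=11/4, |W|=13/4
  updated: d(HIW,Q)=12, d(HIW,U)=26/3
3. join HIW+U (d=26/3) ⇒ HIUW; edges |HIW|=13/12, |U|=13/3
  updated: d(HIUW,Q)=45/4
4. join HIUW+Q (d=45/4) ⇒ HIQUW; edges |HIUW|=31/24, |Q|=45/8
final tree: ((((H:1/2,I:1/2):11/4,W:13/4):13/12,U:13/3):31/24,Q:45/8)
total length: 58/3

HIW,U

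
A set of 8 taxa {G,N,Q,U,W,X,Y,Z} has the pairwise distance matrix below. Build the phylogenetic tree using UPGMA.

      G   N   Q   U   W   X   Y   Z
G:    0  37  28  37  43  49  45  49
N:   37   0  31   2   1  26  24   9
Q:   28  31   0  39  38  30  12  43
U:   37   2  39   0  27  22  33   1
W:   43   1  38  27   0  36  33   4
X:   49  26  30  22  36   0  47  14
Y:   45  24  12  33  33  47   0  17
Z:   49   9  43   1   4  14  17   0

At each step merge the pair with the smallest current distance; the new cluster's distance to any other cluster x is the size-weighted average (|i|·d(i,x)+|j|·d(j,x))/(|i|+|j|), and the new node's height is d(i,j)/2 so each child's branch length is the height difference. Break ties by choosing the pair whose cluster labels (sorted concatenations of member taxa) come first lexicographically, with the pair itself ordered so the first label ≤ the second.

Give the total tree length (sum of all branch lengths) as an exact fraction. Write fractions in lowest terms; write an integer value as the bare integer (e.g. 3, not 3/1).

iteration 1: select N,W (d=1); attach at lengths (1/2, 1/2); label the merged cluster NW
  updated: d(G,NW)=40, d(NW,Q)=69/2, d(NW,U)=29/2, d(NW,X)=31, d(NW,Y)=57/2, d(NW,Z)=13/2
iteration 2: select U,Z (d=1); attach at lengths (1/2, 1/2); label the merged cluster UZ
  updated: d(G,UZ)=43, d(NW,UZ)=21/2, d(Q,UZ)=41, d(UZ,X)=18, d(UZ,Y)=25
iteration 3: select NW,UZ (d=21/2); attach at lengths (19/4, 19/4); label the merged cluster NUWZ
  updated: d(G,NUWZ)=83/2, d(NUWZ,Q)=151/4, d(NUWZ,X)=49/2, d(NUWZ,Y)=107/4
iteration 4: select Q,Y (d=12); attach at lengths (6, 6); label the merged cluster QY
  updated: d(G,QY)=73/2, d(NUWZ,QY)=129/4, d(QY,X)=77/2
iteration 5: select NUWZ,X (d=49/2); attach at lengths (7, 49/4); label the merged cluster NUWXZ
  updated: d(G,NUWXZ)=43, d(NUWXZ,QY)=67/2
iteration 6: select NUWXZ,QY (d=67/2); attach at lengths (9/2, 43/4); label the merged cluster NQUWXYZ
  updated: d(G,NQUWXYZ)=288/7
iteration 7: select G,NQUWXYZ (d=288/7); attach at lengths (144/7, 107/28); label the merged cluster GNQUWXYZ
final tree: (G:144/7,((((N:1/2,W:1/2):19/4,(U:1/2,Z:1/2):19/4):7,X:49/4):9/2,(Q:6,Y:6):43/4):107/28)
total length: 2307/28

2307/28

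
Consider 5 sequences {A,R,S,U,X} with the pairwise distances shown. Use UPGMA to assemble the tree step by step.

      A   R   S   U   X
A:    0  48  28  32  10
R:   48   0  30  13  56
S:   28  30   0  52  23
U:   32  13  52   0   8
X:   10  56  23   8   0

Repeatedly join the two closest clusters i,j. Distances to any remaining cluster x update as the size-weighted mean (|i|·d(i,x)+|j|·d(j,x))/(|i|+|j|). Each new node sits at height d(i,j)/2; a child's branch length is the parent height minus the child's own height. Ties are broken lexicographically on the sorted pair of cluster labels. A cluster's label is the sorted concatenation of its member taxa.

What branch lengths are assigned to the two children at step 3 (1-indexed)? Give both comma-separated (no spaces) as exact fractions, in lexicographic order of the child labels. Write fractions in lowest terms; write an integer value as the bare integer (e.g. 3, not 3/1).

15,15

iteration 1: select U,X (d=8); attach at lengths (4, 4); label the merged cluster UX
  updated: d(A,UX)=21, d(R,UX)=69/2, d(S,UX)=75/2
iteration 2: select A,UX (d=21); attach at lengths (21/2, 13/2); label the merged cluster AUX
  updated: d(AUX,R)=39, d(AUX,S)=103/3
iteration 3: select R,S (d=30); attach at lengths (15, 15); label the merged cluster RS
  updated: d(AUX,RS)=110/3
iteration 4: select AUX,RS (d=110/3); attach at lengths (47/6, 10/3); label the merged cluster ARSUX
final tree: ((A:21/2,(U:4,X:4):13/2):47/6,(R:15,S:15):10/3)
total length: 397/6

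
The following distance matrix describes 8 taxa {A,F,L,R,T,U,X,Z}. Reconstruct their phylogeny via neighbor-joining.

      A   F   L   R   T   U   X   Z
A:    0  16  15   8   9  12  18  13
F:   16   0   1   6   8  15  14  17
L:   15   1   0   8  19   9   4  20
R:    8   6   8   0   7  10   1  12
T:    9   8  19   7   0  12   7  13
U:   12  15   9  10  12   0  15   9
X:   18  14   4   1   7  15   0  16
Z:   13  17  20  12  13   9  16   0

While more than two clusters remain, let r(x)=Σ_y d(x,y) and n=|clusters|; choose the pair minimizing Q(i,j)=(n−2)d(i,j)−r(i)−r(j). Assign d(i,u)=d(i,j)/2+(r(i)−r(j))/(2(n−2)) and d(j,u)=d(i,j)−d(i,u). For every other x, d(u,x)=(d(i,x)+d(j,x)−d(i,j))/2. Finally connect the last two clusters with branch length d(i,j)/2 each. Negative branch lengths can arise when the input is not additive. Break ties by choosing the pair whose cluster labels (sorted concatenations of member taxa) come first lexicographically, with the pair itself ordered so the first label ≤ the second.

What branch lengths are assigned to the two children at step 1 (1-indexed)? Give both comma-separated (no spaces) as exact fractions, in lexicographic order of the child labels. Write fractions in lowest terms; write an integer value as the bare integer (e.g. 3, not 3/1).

7/12,5/12

1. join F+L (d=1, Q=-147) ⇒ FL; edges |F|=7/12, |L|=5/12
  updated: d(A,FL)=15, d(FL,R)=13/2, d(FL,T)=13, d(FL,U)=23/2, d(FL,X)=17/2, d(FL,Z)=18
2. join U+Z (d=9, Q=-211/2) ⇒ UZ; edges |U|=67/20, |Z|=113/20
  updated: d(A,UZ)=8, d(FL,UZ)=41/4, d(R,UZ)=13/2, d(T,UZ)=8, d(UZ,X)=11
3. join R+X (d=1, Q=-141/2) ⇒ RX; edges |R|=-25/16, |X|=41/16
  updated: d(A,RX)=25/2, d(FL,RX)=7, d(RX,T)=13/2, d(RX,UZ)=33/4
4. join FL+RX (d=7, Q=-117/2) ⇒ FLRX; edges |FL|=16/3, |RX|=5/3
  updated: d(A,FLRX)=41/4, d(FLRX,T)=25/4, d(FLRX,UZ)=23/4
5. join A+UZ (d=8, Q=-33) ⇒ AUZ; edges |A|=43/8, |UZ|=21/8
  updated: d(AUZ,FLRX)=4, d(AUZ,T)=9/2
6. join AUZ+FLRX (d=4, Q=-59/4) ⇒ AFLRUXZ; edges |AUZ|=9/8, |FLRX|=23/8
  updated: d(AFLRUXZ,T)=27/8
7. join AFLRUXZ+T (d=27/8) ⇒ AFLRTUXZ; edges |AFLRUXZ|=27/16, |T|=27/16
final tree: (((A:43/8,(U:67/20,Z:113/20):21/8):9/8,((F:7/12,L:5/12):16/3,(R:-25/16,X:41/16):5/3):23/8):27/16,T:27/16)
total length: 267/8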